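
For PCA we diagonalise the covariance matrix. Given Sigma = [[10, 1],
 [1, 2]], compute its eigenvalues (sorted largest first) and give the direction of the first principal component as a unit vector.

Step 1 — characteristic polynomial of 2×2 Sigma:
  det(Sigma - λI) = λ² - trace · λ + det = 0.
  trace = 10 + 2 = 12, det = 10·2 - (1)² = 19.
Step 2 — discriminant:
  Δ = trace² - 4·det = 144 - 76 = 68.
Step 3 — eigenvalues:
  λ = (trace ± √Δ)/2 = (12 ± 8.2462)/2,
  λ_1 = 10.1231,  λ_2 = 1.8769.

Step 4 — unit eigenvector for λ_1: solve (Sigma - λ_1 I)v = 0. First row:
  (10 - 10.1231)·v_x + (1)·v_y = 0, i.e. (-0.1231)·v_x + (1)·v_y = 0,
  so v ∝ (b, λ_1 - a) = (1, 0.1231) = u.
  ||u|| = √((1)² + (0.1231)²) = √(1.0152) ≈ 1.0075,
  v_1 = u/||u|| ≈ (0.9925, 0.1222) (||v_1|| = 1).

λ_1 = 10.1231,  λ_2 = 1.8769;  v_1 ≈ (0.9925, 0.1222)


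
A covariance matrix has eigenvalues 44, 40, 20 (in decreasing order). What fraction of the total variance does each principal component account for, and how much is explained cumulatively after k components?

Step 1 — total variance = trace(Sigma) = Σ λ_i = 44 + 40 + 20 = 104.

Step 2 — fraction explained by component i = λ_i / Σ λ:
  PC1: 44/104 = 0.4231
  PC2: 40/104 = 0.3846
  PC3: 20/104 = 0.1923

Step 3 — cumulative fraction after k components = (λ_1 + ... + λ_k) / Σ λ:
  k = 1: 44/104 = 0.4231
  k = 2: (44 + 40)/104 = 84/104 = 0.8077
  k = 3: (44 + 40 + 20)/104 = 104/104 = 1

Summary (fraction, with percent):

explained: PC1 0.4231 (42.31%), PC2 0.3846 (38.46%), PC3 0.1923 (19.23%);  cumulative: 0.4231, 0.8077, 1


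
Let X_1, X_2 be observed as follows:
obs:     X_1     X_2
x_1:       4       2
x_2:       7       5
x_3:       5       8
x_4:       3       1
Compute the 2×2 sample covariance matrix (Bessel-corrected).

Step 1 — column means:
  mean(X_1) = (4 + 7 + 5 + 3) / 4 = 19/4 = 4.75
  mean(X_2) = (2 + 5 + 8 + 1) / 4 = 16/4 = 4

Step 2 — sample covariance S[i,j] = (1/(n-1)) · Σ_k (x_{k,i} - mean_i) · (x_{k,j} - mean_j), with n-1 = 3.
  S[X_1,X_1] = ((-0.75)·(-0.75) + (2.25)·(2.25) + (0.25)·(0.25) + (-1.75)·(-1.75)) / 3 = 8.75/3 = 2.9167
  S[X_1,X_2] = ((-0.75)·(-2) + (2.25)·(1) + (0.25)·(4) + (-1.75)·(-3)) / 3 = 10/3 = 3.3333
  S[X_2,X_2] = ((-2)·(-2) + (1)·(1) + (4)·(4) + (-3)·(-3)) / 3 = 30/3 = 10

S is symmetric (S[j,i] = S[i,j]). Assembling:

S = [[2.9167, 3.3333],
 [3.3333, 10]]


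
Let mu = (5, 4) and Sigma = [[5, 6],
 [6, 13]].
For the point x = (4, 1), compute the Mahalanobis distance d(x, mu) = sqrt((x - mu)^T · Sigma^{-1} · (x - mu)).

Step 1 — centre the observation: (x - mu) = (-1, -3).

Step 2 — invert Sigma. det(Sigma) = 5·13 - (6)² = 29.
  Sigma^{-1} = (1/det) · [[d, -b], [-b, a]] = [[0.4483, -0.2069],
 [-0.2069, 0.1724]].

Step 3 — form the quadratic (x - mu)^T · Sigma^{-1} · (x - mu):
  Sigma^{-1} · (x - mu) = (0.1724, -0.3103).
  (x - mu)^T · [Sigma^{-1} · (x - mu)] = (-1)·(0.1724) + (-3)·(-0.3103) = 0.7586.

Step 4 — take square root: d = √(0.7586) ≈ 0.871.

d(x, mu) = √(0.7586) ≈ 0.871


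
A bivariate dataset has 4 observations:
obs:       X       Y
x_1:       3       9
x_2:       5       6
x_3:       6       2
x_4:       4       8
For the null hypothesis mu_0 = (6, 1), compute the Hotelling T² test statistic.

Step 1 — sample mean vector:
  mean(X) = (3 + 5 + 6 + 4) / 4 = 18/4 = 4.5
  mean(Y) = (9 + 6 + 2 + 8) / 4 = 25/4 = 6.25
  x̄ = (4.5, 6.25),  deviation x̄ - mu_0 = (4.5, 6.25) - (6, 1) = (-1.5, 5.25).

Step 2 — sample covariance matrix, S[i,j] = (1/(n-1)) · Σ_k (x_{k,i} - mean_i) · (x_{k,j} - mean_j), divisor n-1 = 3:
  S[X,X] = ((-1.5)·(-1.5) + (0.5)·(0.5) + (1.5)·(1.5) + (-0.5)·(-0.5)) / 3 = 5/3 = 1.6667
  S[X,Y] = ((-1.5)·(2.75) + (0.5)·(-0.25) + (1.5)·(-4.25) + (-0.5)·(1.75)) / 3 = -11.5/3 = -3.8333
  S[Y,Y] = ((2.75)·(2.75) + (-0.25)·(-0.25) + (-4.25)·(-4.25) + (1.75)·(1.75)) / 3 = 28.75/3 = 9.5833
  S = [[1.6667, -3.8333],
 [-3.8333, 9.5833]].

Step 3 — invert S. det(S) = 1.6667·9.5833 - (-3.8333)² = 1.2778.
  S^{-1} = (1/det) · [[d, -b], [-b, a]] = [[7.5, 3],
 [3, 1.3043]].

Step 4 — quadratic form (x̄ - mu_0)^T · S^{-1} · (x̄ - mu_0):
  S^{-1} · (x̄ - mu_0) = (4.5, 2.3478),
  (x̄ - mu_0)^T · [...] = (-1.5)·(4.5) + (5.25)·(2.3478) = 5.5761.

Step 5 — scale by n: T² = 4 · 5.5761 = 22.3043.

T² ≈ 22.3043


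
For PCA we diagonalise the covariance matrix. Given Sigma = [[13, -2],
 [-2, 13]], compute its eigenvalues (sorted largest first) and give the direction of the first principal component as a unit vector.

Step 1 — characteristic polynomial of 2×2 Sigma:
  det(Sigma - λI) = λ² - trace · λ + det = 0.
  trace = 13 + 13 = 26, det = 13·13 - (-2)² = 165.
Step 2 — discriminant:
  Δ = trace² - 4·det = 676 - 660 = 16.
Step 3 — eigenvalues:
  λ = (trace ± √Δ)/2 = (26 ± 4)/2,
  λ_1 = 15,  λ_2 = 11.

Step 4 — unit eigenvector for λ_1: solve (Sigma - λ_1 I)v = 0. First row:
  (13 - 15)·v_x + (-2)·v_y = 0, i.e. (-2)·v_x + (-2)·v_y = 0,
  so v ∝ (b, λ_1 - a) = (-2, 2); multiply by -1 so the first entry is positive: u = (2, -2).
  ||u|| = √((2)² + (-2)²) = √(8) ≈ 2.8284,
  v_1 = u/||u|| ≈ (0.7071, -0.7071) (||v_1|| = 1).

λ_1 = 15,  λ_2 = 11;  v_1 ≈ (0.7071, -0.7071)


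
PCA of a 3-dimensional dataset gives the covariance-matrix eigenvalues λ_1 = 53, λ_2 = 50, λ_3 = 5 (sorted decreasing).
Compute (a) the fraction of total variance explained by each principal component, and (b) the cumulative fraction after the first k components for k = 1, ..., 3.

Step 1 — total variance = trace(Sigma) = Σ λ_i = 53 + 50 + 5 = 108.

Step 2 — fraction explained by component i = λ_i / Σ λ:
  PC1: 53/108 = 0.4907
  PC2: 50/108 = 0.463
  PC3: 5/108 = 0.0463

Step 3 — cumulative fraction after k components = (λ_1 + ... + λ_k) / Σ λ:
  k = 1: 53/108 = 0.4907
  k = 2: (53 + 50)/108 = 103/108 = 0.9537
  k = 3: (53 + 50 + 5)/108 = 108/108 = 1

Summary (fraction, with percent):

explained: PC1 0.4907 (49.07%), PC2 0.463 (46.3%), PC3 0.0463 (4.63%);  cumulative: 0.4907, 0.9537, 1


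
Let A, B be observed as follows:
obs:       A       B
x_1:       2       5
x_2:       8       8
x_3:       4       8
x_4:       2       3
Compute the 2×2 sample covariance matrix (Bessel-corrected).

Step 1 — column means:
  mean(A) = (2 + 8 + 4 + 2) / 4 = 16/4 = 4
  mean(B) = (5 + 8 + 8 + 3) / 4 = 24/4 = 6

Step 2 — sample covariance S[i,j] = (1/(n-1)) · Σ_k (x_{k,i} - mean_i) · (x_{k,j} - mean_j), with n-1 = 3.
  S[A,A] = ((-2)·(-2) + (4)·(4) + (0)·(0) + (-2)·(-2)) / 3 = 24/3 = 8
  S[A,B] = ((-2)·(-1) + (4)·(2) + (0)·(2) + (-2)·(-3)) / 3 = 16/3 = 5.3333
  S[B,B] = ((-1)·(-1) + (2)·(2) + (2)·(2) + (-3)·(-3)) / 3 = 18/3 = 6

S is symmetric (S[j,i] = S[i,j]). Assembling:

S = [[8, 5.3333],
 [5.3333, 6]]


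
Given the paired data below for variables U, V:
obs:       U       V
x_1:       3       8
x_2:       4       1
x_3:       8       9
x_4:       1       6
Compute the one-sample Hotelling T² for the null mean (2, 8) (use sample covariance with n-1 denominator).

Step 1 — sample mean vector:
  mean(U) = (3 + 4 + 8 + 1) / 4 = 16/4 = 4
  mean(V) = (8 + 1 + 9 + 6) / 4 = 24/4 = 6
  x̄ = (4, 6),  deviation x̄ - mu_0 = (4, 6) - (2, 8) = (2, -2).

Step 2 — sample covariance matrix, S[i,j] = (1/(n-1)) · Σ_k (x_{k,i} - mean_i) · (x_{k,j} - mean_j), divisor n-1 = 3:
  S[U,U] = ((-1)·(-1) + (0)·(0) + (4)·(4) + (-3)·(-3)) / 3 = 26/3 = 8.6667
  S[U,V] = ((-1)·(2) + (0)·(-5) + (4)·(3) + (-3)·(0)) / 3 = 10/3 = 3.3333
  S[V,V] = ((2)·(2) + (-5)·(-5) + (3)·(3) + (0)·(0)) / 3 = 38/3 = 12.6667
  S = [[8.6667, 3.3333],
 [3.3333, 12.6667]].

Step 3 — invert S. det(S) = 8.6667·12.6667 - (3.3333)² = 98.6667.
  S^{-1} = (1/det) · [[d, -b], [-b, a]] = [[0.1284, -0.0338],
 [-0.0338, 0.0878]].

Step 4 — quadratic form (x̄ - mu_0)^T · S^{-1} · (x̄ - mu_0):
  S^{-1} · (x̄ - mu_0) = (0.3243, -0.2432),
  (x̄ - mu_0)^T · [...] = (2)·(0.3243) + (-2)·(-0.2432) = 1.1351.

Step 5 — scale by n: T² = 4 · 1.1351 = 4.5405.

T² ≈ 4.5405


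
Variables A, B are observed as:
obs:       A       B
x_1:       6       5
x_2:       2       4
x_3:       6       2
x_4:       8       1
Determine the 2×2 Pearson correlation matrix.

Step 1 — column means:
  mean(A) = (6 + 2 + 6 + 8) / 4 = 22/4 = 5.5
  mean(B) = (5 + 4 + 2 + 1) / 4 = 12/4 = 3

Step 2 — sample variances and covariances s[i,j] = (1/(n-1)) · Σ_k (x_{k,i} - mean_i) · (x_{k,j} - mean_j), with n-1 = 3:
  s[A,A] = ((0.5)·(0.5) + (-3.5)·(-3.5) + (0.5)·(0.5) + (2.5)·(2.5)) / 3 = 19/3 = 6.3333
  s[A,B] = ((0.5)·(2) + (-3.5)·(1) + (0.5)·(-1) + (2.5)·(-2)) / 3 = -8/3 = -2.6667
  s[B,B] = ((2)·(2) + (1)·(1) + (-1)·(-1) + (-2)·(-2)) / 3 = 10/3 = 3.3333
  Sample standard deviations s_i = √(s[i,i]):
  s(A) = √(6.3333) = 2.5166
  s(B) = √(3.3333) = 1.8257

Step 3 — r_{ij} = s_{ij} / (s_i · s_j):
  r[A,A] = 1 (diagonal).
  r[A,B] = -2.6667 / (2.5166 · 1.8257) = -2.6667 / 4.5947 = -0.5804
  r[B,B] = 1 (diagonal).

R is symmetric with unit diagonal. Assembling:

R = [[1, -0.5804],
 [-0.5804, 1]]


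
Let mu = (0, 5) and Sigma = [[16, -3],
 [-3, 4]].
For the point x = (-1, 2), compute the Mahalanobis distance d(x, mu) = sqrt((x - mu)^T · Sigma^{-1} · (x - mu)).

Step 1 — centre the observation: (x - mu) = (-1, -3).

Step 2 — invert Sigma. det(Sigma) = 16·4 - (-3)² = 55.
  Sigma^{-1} = (1/det) · [[d, -b], [-b, a]] = [[0.0727, 0.0545],
 [0.0545, 0.2909]].

Step 3 — form the quadratic (x - mu)^T · Sigma^{-1} · (x - mu):
  Sigma^{-1} · (x - mu) = (-0.2364, -0.9273).
  (x - mu)^T · [Sigma^{-1} · (x - mu)] = (-1)·(-0.2364) + (-3)·(-0.9273) = 3.0182.

Step 4 — take square root: d = √(3.0182) ≈ 1.7373.

d(x, mu) = √(3.0182) ≈ 1.7373


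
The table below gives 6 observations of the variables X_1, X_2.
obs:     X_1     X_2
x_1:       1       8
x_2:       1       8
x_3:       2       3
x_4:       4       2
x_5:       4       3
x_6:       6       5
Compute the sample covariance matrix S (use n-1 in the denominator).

Step 1 — column means:
  mean(X_1) = (1 + 1 + 2 + 4 + 4 + 6) / 6 = 18/6 = 3
  mean(X_2) = (8 + 8 + 3 + 2 + 3 + 5) / 6 = 29/6 = 4.8333

Step 2 — sample covariance S[i,j] = (1/(n-1)) · Σ_k (x_{k,i} - mean_i) · (x_{k,j} - mean_j), with n-1 = 5.
  S[X_1,X_1] = ((-2)·(-2) + (-2)·(-2) + (-1)·(-1) + (1)·(1) + (1)·(1) + (3)·(3)) / 5 = 20/5 = 4
  S[X_1,X_2] = ((-2)·(3.1667) + (-2)·(3.1667) + (-1)·(-1.8333) + (1)·(-2.8333) + (1)·(-1.8333) + (3)·(0.1667)) / 5 = -15/5 = -3
  S[X_2,X_2] = ((3.1667)·(3.1667) + (3.1667)·(3.1667) + (-1.8333)·(-1.8333) + (-2.8333)·(-2.8333) + (-1.8333)·(-1.8333) + (0.1667)·(0.1667)) / 5 = 34.8333/5 = 6.9667

S is symmetric (S[j,i] = S[i,j]). Assembling:

S = [[4, -3],
 [-3, 6.9667]]


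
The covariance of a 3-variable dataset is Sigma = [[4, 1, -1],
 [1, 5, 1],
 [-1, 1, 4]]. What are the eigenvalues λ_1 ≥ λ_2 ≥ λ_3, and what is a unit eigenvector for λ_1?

Step 1 — characteristic polynomial p(λ) = det(λI - Sigma) = λ³ - tr·λ² + c_1·λ - det, where tr = trace, c_1 = sum of the principal 2×2 minors, det = det(Sigma):
  tr = 4 + 5 + 4 = 13,
  c_1 = (4·5 - (1)²) + (4·4 - (-1)²) + (5·4 - (1)²) = 19 + 15 + 19 = 53,
  det = 4·(5·4 - (1)²) - (1)·((1)·4 - (1)·(-1)) + (-1)·((1)·(1) - 5·(-1)) = 4·(19) - (1)·(5) + (-1)·(6) = 65.
  So p(λ) = λ³ - 13λ² + 53λ - 65.
Step 2 — look for an integer root (rational root theorem: any rational root is an integer divisor of 65). Testing λ = 5:
  p(5) = 125 - 325 + 265 - 65 = 0  ✓
  Dividing out (λ - 5): p(λ) = (λ - 5)(λ² - 8λ + 13).
Step 3 — remaining eigenvalues from the quadratic λ² - 8λ + 13 = 0:
  Δ = 8² - 4·13 = 64 - 52 = 12,  λ = (8 ± √12)/2 = (8 ± 3.4641)/2 ≈ 5.7321 or 2.2679.
  Sorted: λ_1 = 5.7321,  λ_2 = 5,  λ_3 = 2.2679  (check: sum = 13 = tr ✓).

Step 4 — unit eigenvector for λ_1 ≈ 5.7321: v spans the null space of (Sigma - λ_1 I), whose rows are
  r_1 = (-1.7321, 1, -1),  r_2 = (1, -0.7321, 1),  r_3 = (-1, 1, -1.7321).
  v is orthogonal to every row, so take v ∝ r_1 × r_2 = ((1)·(1) - (-1)·(-0.7321), (-1)·(1) - (-1.7321)·(1), (-1.7321)·(-0.7321) - (1)·(1)) ≈ (0.2679, 0.7321, 0.2679).
  Let u = (0.2679, 0.7321, 0.2679).
  ||u|| = √((0.2679)² + (0.7321)² + (0.2679)²) = √(0.6795) ≈ 0.8243,  v_1 = u/||u|| ≈ (0.3251, 0.8881, 0.3251) (||v_1|| = 1).

λ_1 = 5.7321,  λ_2 = 5,  λ_3 = 2.2679;  v_1 ≈ (0.3251, 0.8881, 0.3251)


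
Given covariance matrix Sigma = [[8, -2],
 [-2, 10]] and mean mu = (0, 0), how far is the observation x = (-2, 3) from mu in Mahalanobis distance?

Step 1 — centre the observation: (x - mu) = (-2, 3).

Step 2 — invert Sigma. det(Sigma) = 8·10 - (-2)² = 76.
  Sigma^{-1} = (1/det) · [[d, -b], [-b, a]] = [[0.1316, 0.0263],
 [0.0263, 0.1053]].

Step 3 — form the quadratic (x - mu)^T · Sigma^{-1} · (x - mu):
  Sigma^{-1} · (x - mu) = (-0.1842, 0.2632).
  (x - mu)^T · [Sigma^{-1} · (x - mu)] = (-2)·(-0.1842) + (3)·(0.2632) = 1.1579.

Step 4 — take square root: d = √(1.1579) ≈ 1.0761.

d(x, mu) = √(1.1579) ≈ 1.0761


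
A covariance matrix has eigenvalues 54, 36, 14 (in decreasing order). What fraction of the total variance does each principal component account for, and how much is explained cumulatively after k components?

Step 1 — total variance = trace(Sigma) = Σ λ_i = 54 + 36 + 14 = 104.

Step 2 — fraction explained by component i = λ_i / Σ λ:
  PC1: 54/104 = 0.5192
  PC2: 36/104 = 0.3462
  PC3: 14/104 = 0.1346

Step 3 — cumulative fraction after k components = (λ_1 + ... + λ_k) / Σ λ:
  k = 1: 54/104 = 0.5192
  k = 2: (54 + 36)/104 = 90/104 = 0.8654
  k = 3: (54 + 36 + 14)/104 = 104/104 = 1

Summary (fraction, with percent):

explained: PC1 0.5192 (51.92%), PC2 0.3462 (34.62%), PC3 0.1346 (13.46%);  cumulative: 0.5192, 0.8654, 1


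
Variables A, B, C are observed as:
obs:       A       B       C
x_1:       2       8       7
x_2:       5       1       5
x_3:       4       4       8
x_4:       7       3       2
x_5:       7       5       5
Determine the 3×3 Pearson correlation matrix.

Step 1 — column means:
  mean(A) = (2 + 5 + 4 + 7 + 7) / 5 = 25/5 = 5
  mean(B) = (8 + 1 + 4 + 3 + 5) / 5 = 21/5 = 4.2
  mean(C) = (7 + 5 + 8 + 2 + 5) / 5 = 27/5 = 5.4

Step 2 — sample variances and covariances s[i,j] = (1/(n-1)) · Σ_k (x_{k,i} - mean_i) · (x_{k,j} - mean_j), with n-1 = 4:
  s[A,A] = ((-3)·(-3) + (0)·(0) + (-1)·(-1) + (2)·(2) + (2)·(2)) / 4 = 18/4 = 4.5
  s[A,B] = ((-3)·(3.8) + (0)·(-3.2) + (-1)·(-0.2) + (2)·(-1.2) + (2)·(0.8)) / 4 = -12/4 = -3
  s[A,C] = ((-3)·(1.6) + (0)·(-0.4) + (-1)·(2.6) + (2)·(-3.4) + (2)·(-0.4)) / 4 = -15/4 = -3.75
  s[B,B] = ((3.8)·(3.8) + (-3.2)·(-3.2) + (-0.2)·(-0.2) + (-1.2)·(-1.2) + (0.8)·(0.8)) / 4 = 26.8/4 = 6.7
  s[B,C] = ((3.8)·(1.6) + (-3.2)·(-0.4) + (-0.2)·(2.6) + (-1.2)·(-3.4) + (0.8)·(-0.4)) / 4 = 10.6/4 = 2.65
  s[C,C] = ((1.6)·(1.6) + (-0.4)·(-0.4) + (2.6)·(2.6) + (-3.4)·(-3.4) + (-0.4)·(-0.4)) / 4 = 21.2/4 = 5.3
  Sample standard deviations s_i = √(s[i,i]):
  s(A) = √(4.5) = 2.1213
  s(B) = √(6.7) = 2.5884
  s(C) = √(5.3) = 2.3022

Step 3 — r_{ij} = s_{ij} / (s_i · s_j):
  r[A,A] = 1 (diagonal).
  r[A,B] = -3 / (2.1213 · 2.5884) = -3 / 5.4909 = -0.5464
  r[A,C] = -3.75 / (2.1213 · 2.3022) = -3.75 / 4.8836 = -0.7679
  r[B,B] = 1 (diagonal).
  r[B,C] = 2.65 / (2.5884 · 2.3022) = 2.65 / 5.959 = 0.4447
  r[C,C] = 1 (diagonal).

R is symmetric with unit diagonal. Assembling:

R = [[1, -0.5464, -0.7679],
 [-0.5464, 1, 0.4447],
 [-0.7679, 0.4447, 1]]


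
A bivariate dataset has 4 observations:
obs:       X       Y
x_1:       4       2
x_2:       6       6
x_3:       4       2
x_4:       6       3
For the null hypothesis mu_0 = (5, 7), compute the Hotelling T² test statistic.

Step 1 — sample mean vector:
  mean(X) = (4 + 6 + 4 + 6) / 4 = 20/4 = 5
  mean(Y) = (2 + 6 + 2 + 3) / 4 = 13/4 = 3.25
  x̄ = (5, 3.25),  deviation x̄ - mu_0 = (5, 3.25) - (5, 7) = (0, -3.75).

Step 2 — sample covariance matrix, S[i,j] = (1/(n-1)) · Σ_k (x_{k,i} - mean_i) · (x_{k,j} - mean_j), divisor n-1 = 3:
  S[X,X] = ((-1)·(-1) + (1)·(1) + (-1)·(-1) + (1)·(1)) / 3 = 4/3 = 1.3333
  S[X,Y] = ((-1)·(-1.25) + (1)·(2.75) + (-1)·(-1.25) + (1)·(-0.25)) / 3 = 5/3 = 1.6667
  S[Y,Y] = ((-1.25)·(-1.25) + (2.75)·(2.75) + (-1.25)·(-1.25) + (-0.25)·(-0.25)) / 3 = 10.75/3 = 3.5833
  S = [[1.3333, 1.6667],
 [1.6667, 3.5833]].

Step 3 — invert S. det(S) = 1.3333·3.5833 - (1.6667)² = 2.
  S^{-1} = (1/det) · [[d, -b], [-b, a]] = [[1.7917, -0.8333],
 [-0.8333, 0.6667]].

Step 4 — quadratic form (x̄ - mu_0)^T · S^{-1} · (x̄ - mu_0):
  S^{-1} · (x̄ - mu_0) = (3.125, -2.5),
  (x̄ - mu_0)^T · [...] = (0)·(3.125) + (-3.75)·(-2.5) = 9.375.

Step 5 — scale by n: T² = 4 · 9.375 = 37.5.

T² ≈ 37.5


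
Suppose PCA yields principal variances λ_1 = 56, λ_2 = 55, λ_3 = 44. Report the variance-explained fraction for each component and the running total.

Step 1 — total variance = trace(Sigma) = Σ λ_i = 56 + 55 + 44 = 155.

Step 2 — fraction explained by component i = λ_i / Σ λ:
  PC1: 56/155 = 0.3613
  PC2: 55/155 = 0.3548
  PC3: 44/155 = 0.2839

Step 3 — cumulative fraction after k components = (λ_1 + ... + λ_k) / Σ λ:
  k = 1: 56/155 = 0.3613
  k = 2: (56 + 55)/155 = 111/155 = 0.7161
  k = 3: (56 + 55 + 44)/155 = 155/155 = 1

Summary (fraction, with percent):

explained: PC1 0.3613 (36.13%), PC2 0.3548 (35.48%), PC3 0.2839 (28.39%);  cumulative: 0.3613, 0.7161, 1


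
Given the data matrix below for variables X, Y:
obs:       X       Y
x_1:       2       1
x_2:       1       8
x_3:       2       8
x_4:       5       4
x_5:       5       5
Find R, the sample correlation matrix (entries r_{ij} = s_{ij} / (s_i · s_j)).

Step 1 — column means:
  mean(X) = (2 + 1 + 2 + 5 + 5) / 5 = 15/5 = 3
  mean(Y) = (1 + 8 + 8 + 4 + 5) / 5 = 26/5 = 5.2

Step 2 — sample variances and covariances s[i,j] = (1/(n-1)) · Σ_k (x_{k,i} - mean_i) · (x_{k,j} - mean_j), with n-1 = 4:
  s[X,X] = ((-1)·(-1) + (-2)·(-2) + (-1)·(-1) + (2)·(2) + (2)·(2)) / 4 = 14/4 = 3.5
  s[X,Y] = ((-1)·(-4.2) + (-2)·(2.8) + (-1)·(2.8) + (2)·(-1.2) + (2)·(-0.2)) / 4 = -7/4 = -1.75
  s[Y,Y] = ((-4.2)·(-4.2) + (2.8)·(2.8) + (2.8)·(2.8) + (-1.2)·(-1.2) + (-0.2)·(-0.2)) / 4 = 34.8/4 = 8.7
  Sample standard deviations s_i = √(s[i,i]):
  s(X) = √(3.5) = 1.8708
  s(Y) = √(8.7) = 2.9496

Step 3 — r_{ij} = s_{ij} / (s_i · s_j):
  r[X,X] = 1 (diagonal).
  r[X,Y] = -1.75 / (1.8708 · 2.9496) = -1.75 / 5.5182 = -0.3171
  r[Y,Y] = 1 (diagonal).

R is symmetric with unit diagonal. Assembling:

R = [[1, -0.3171],
 [-0.3171, 1]]


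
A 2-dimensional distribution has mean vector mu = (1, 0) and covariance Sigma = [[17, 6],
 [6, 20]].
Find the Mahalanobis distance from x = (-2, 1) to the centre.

Step 1 — centre the observation: (x - mu) = (-3, 1).

Step 2 — invert Sigma. det(Sigma) = 17·20 - (6)² = 304.
  Sigma^{-1} = (1/det) · [[d, -b], [-b, a]] = [[0.0658, -0.0197],
 [-0.0197, 0.0559]].

Step 3 — form the quadratic (x - mu)^T · Sigma^{-1} · (x - mu):
  Sigma^{-1} · (x - mu) = (-0.2171, 0.1151).
  (x - mu)^T · [Sigma^{-1} · (x - mu)] = (-3)·(-0.2171) + (1)·(0.1151) = 0.7664.

Step 4 — take square root: d = √(0.7664) ≈ 0.8755.

d(x, mu) = √(0.7664) ≈ 0.8755


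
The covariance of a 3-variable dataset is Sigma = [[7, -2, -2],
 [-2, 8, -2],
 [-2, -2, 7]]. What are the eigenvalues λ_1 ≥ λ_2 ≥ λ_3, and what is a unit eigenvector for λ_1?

Step 1 — characteristic polynomial p(λ) = det(λI - Sigma) = λ³ - tr·λ² + c_1·λ - det, where tr = trace, c_1 = sum of the principal 2×2 minors, det = det(Sigma):
  tr = 7 + 8 + 7 = 22,
  c_1 = (7·8 - (-2)²) + (7·7 - (-2)²) + (8·7 - (-2)²) = 52 + 45 + 52 = 149,
  det = 7·(8·7 - (-2)²) - (-2)·((-2)·7 - (-2)·(-2)) + (-2)·((-2)·(-2) - 8·(-2)) = 7·(52) - (-2)·(-18) + (-2)·(20) = 288.
  So p(λ) = λ³ - 22λ² + 149λ - 288.
Step 2 — look for an integer root (rational root theorem: any rational root is an integer divisor of 288). Testing λ = 9:
  p(9) = 729 - 1782 + 1341 - 288 = 0  ✓
  Dividing out (λ - 9): p(λ) = (λ - 9)(λ² - 13λ + 32).
Step 3 — remaining eigenvalues from the quadratic λ² - 13λ + 32 = 0:
  Δ = 13² - 4·32 = 169 - 128 = 41,  λ = (13 ± √41)/2 = (13 ± 6.4031)/2 ≈ 9.7016 or 3.2984.
  Sorted: λ_1 = 9.7016,  λ_2 = 9,  λ_3 = 3.2984  (check: sum = 22 = tr ✓).

Step 4 — unit eigenvector for λ_1 ≈ 9.7016: v spans the null space of (Sigma - λ_1 I), whose rows are
  r_1 = (-2.7016, -2, -2),  r_2 = (-2, -1.7016, -2),  r_3 = (-2, -2, -2.7016).
  v is orthogonal to every row, so take v ∝ r_1 × r_2 = ((-2)·(-2) - (-2)·(-1.7016), (-2)·(-2) - (-2.7016)·(-2), (-2.7016)·(-1.7016) - (-2)·(-2)) ≈ (0.5969, -1.4031, 0.5969).
  Let u = (0.5969, -1.4031, 0.5969).
  ||u|| = √((0.5969)² + (-1.4031)² + (0.5969)²) = √(2.6813) ≈ 1.6375,  v_1 = u/||u|| ≈ (0.3645, -0.8569, 0.3645) (||v_1|| = 1).

λ_1 = 9.7016,  λ_2 = 9,  λ_3 = 3.2984;  v_1 ≈ (0.3645, -0.8569, 0.3645)


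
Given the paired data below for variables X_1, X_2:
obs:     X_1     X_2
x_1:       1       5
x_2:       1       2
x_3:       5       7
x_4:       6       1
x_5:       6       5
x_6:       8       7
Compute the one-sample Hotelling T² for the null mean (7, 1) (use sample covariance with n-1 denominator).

Step 1 — sample mean vector:
  mean(X_1) = (1 + 1 + 5 + 6 + 6 + 8) / 6 = 27/6 = 4.5
  mean(X_2) = (5 + 2 + 7 + 1 + 5 + 7) / 6 = 27/6 = 4.5
  x̄ = (4.5, 4.5),  deviation x̄ - mu_0 = (4.5, 4.5) - (7, 1) = (-2.5, 3.5).

Step 2 — sample covariance matrix, S[i,j] = (1/(n-1)) · Σ_k (x_{k,i} - mean_i) · (x_{k,j} - mean_j), divisor n-1 = 5:
  S[X_1,X_1] = ((-3.5)·(-3.5) + (-3.5)·(-3.5) + (0.5)·(0.5) + (1.5)·(1.5) + (1.5)·(1.5) + (3.5)·(3.5)) / 5 = 41.5/5 = 8.3
  S[X_1,X_2] = ((-3.5)·(0.5) + (-3.5)·(-2.5) + (0.5)·(2.5) + (1.5)·(-3.5) + (1.5)·(0.5) + (3.5)·(2.5)) / 5 = 12.5/5 = 2.5
  S[X_2,X_2] = ((0.5)·(0.5) + (-2.5)·(-2.5) + (2.5)·(2.5) + (-3.5)·(-3.5) + (0.5)·(0.5) + (2.5)·(2.5)) / 5 = 31.5/5 = 6.3
  S = [[8.3, 2.5],
 [2.5, 6.3]].

Step 3 — invert S. det(S) = 8.3·6.3 - (2.5)² = 46.04.
  S^{-1} = (1/det) · [[d, -b], [-b, a]] = [[0.1368, -0.0543],
 [-0.0543, 0.1803]].

Step 4 — quadratic form (x̄ - mu_0)^T · S^{-1} · (x̄ - mu_0):
  S^{-1} · (x̄ - mu_0) = (-0.5321, 0.7667),
  (x̄ - mu_0)^T · [...] = (-2.5)·(-0.5321) + (3.5)·(0.7667) = 4.0139.

Step 5 — scale by n: T² = 6 · 4.0139 = 24.0834.

T² ≈ 24.0834


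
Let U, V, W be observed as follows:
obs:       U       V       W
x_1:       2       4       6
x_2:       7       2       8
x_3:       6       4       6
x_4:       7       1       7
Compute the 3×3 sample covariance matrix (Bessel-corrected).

Step 1 — column means:
  mean(U) = (2 + 7 + 6 + 7) / 4 = 22/4 = 5.5
  mean(V) = (4 + 2 + 4 + 1) / 4 = 11/4 = 2.75
  mean(W) = (6 + 8 + 6 + 7) / 4 = 27/4 = 6.75

Step 2 — sample covariance S[i,j] = (1/(n-1)) · Σ_k (x_{k,i} - mean_i) · (x_{k,j} - mean_j), with n-1 = 3.
  S[U,U] = ((-3.5)·(-3.5) + (1.5)·(1.5) + (0.5)·(0.5) + (1.5)·(1.5)) / 3 = 17/3 = 5.6667
  S[U,V] = ((-3.5)·(1.25) + (1.5)·(-0.75) + (0.5)·(1.25) + (1.5)·(-1.75)) / 3 = -7.5/3 = -2.5
  S[U,W] = ((-3.5)·(-0.75) + (1.5)·(1.25) + (0.5)·(-0.75) + (1.5)·(0.25)) / 3 = 4.5/3 = 1.5
  S[V,V] = ((1.25)·(1.25) + (-0.75)·(-0.75) + (1.25)·(1.25) + (-1.75)·(-1.75)) / 3 = 6.75/3 = 2.25
  S[V,W] = ((1.25)·(-0.75) + (-0.75)·(1.25) + (1.25)·(-0.75) + (-1.75)·(0.25)) / 3 = -3.25/3 = -1.0833
  S[W,W] = ((-0.75)·(-0.75) + (1.25)·(1.25) + (-0.75)·(-0.75) + (0.25)·(0.25)) / 3 = 2.75/3 = 0.9167

S is symmetric (S[j,i] = S[i,j]). Assembling:

S = [[5.6667, -2.5, 1.5],
 [-2.5, 2.25, -1.0833],
 [1.5, -1.0833, 0.9167]]


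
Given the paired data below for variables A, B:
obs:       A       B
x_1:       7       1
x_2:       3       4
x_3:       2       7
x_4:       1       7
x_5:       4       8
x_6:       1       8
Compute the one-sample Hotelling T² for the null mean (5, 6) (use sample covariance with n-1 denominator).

Step 1 — sample mean vector:
  mean(A) = (7 + 3 + 2 + 1 + 4 + 1) / 6 = 18/6 = 3
  mean(B) = (1 + 4 + 7 + 7 + 8 + 8) / 6 = 35/6 = 5.8333
  x̄ = (3, 5.8333),  deviation x̄ - mu_0 = (3, 5.8333) - (5, 6) = (-2, -0.1667).

Step 2 — sample covariance matrix, S[i,j] = (1/(n-1)) · Σ_k (x_{k,i} - mean_i) · (x_{k,j} - mean_j), divisor n-1 = 5:
  S[A,A] = ((4)·(4) + (0)·(0) + (-1)·(-1) + (-2)·(-2) + (1)·(1) + (-2)·(-2)) / 5 = 26/5 = 5.2
  S[A,B] = ((4)·(-4.8333) + (0)·(-1.8333) + (-1)·(1.1667) + (-2)·(1.1667) + (1)·(2.1667) + (-2)·(2.1667)) / 5 = -25/5 = -5
  S[B,B] = ((-4.8333)·(-4.8333) + (-1.8333)·(-1.8333) + (1.1667)·(1.1667) + (1.1667)·(1.1667) + (2.1667)·(2.1667) + (2.1667)·(2.1667)) / 5 = 38.8333/5 = 7.7667
  S = [[5.2, -5],
 [-5, 7.7667]].

Step 3 — invert S. det(S) = 5.2·7.7667 - (-5)² = 15.3867.
  S^{-1} = (1/det) · [[d, -b], [-b, a]] = [[0.5048, 0.325],
 [0.325, 0.338]].

Step 4 — quadratic form (x̄ - mu_0)^T · S^{-1} · (x̄ - mu_0):
  S^{-1} · (x̄ - mu_0) = (-1.0637, -0.7062),
  (x̄ - mu_0)^T · [...] = (-2)·(-1.0637) + (-0.1667)·(-0.7062) = 2.2451.

Step 5 — scale by n: T² = 6 · 2.2451 = 13.4705.

T² ≈ 13.4705


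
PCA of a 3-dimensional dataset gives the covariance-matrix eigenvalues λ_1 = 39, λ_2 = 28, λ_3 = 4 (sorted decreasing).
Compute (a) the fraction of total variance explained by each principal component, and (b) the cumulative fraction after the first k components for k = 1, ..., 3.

Step 1 — total variance = trace(Sigma) = Σ λ_i = 39 + 28 + 4 = 71.

Step 2 — fraction explained by component i = λ_i / Σ λ:
  PC1: 39/71 = 0.5493
  PC2: 28/71 = 0.3944
  PC3: 4/71 = 0.0563

Step 3 — cumulative fraction after k components = (λ_1 + ... + λ_k) / Σ λ:
  k = 1: 39/71 = 0.5493
  k = 2: (39 + 28)/71 = 67/71 = 0.9437
  k = 3: (39 + 28 + 4)/71 = 71/71 = 1

Summary (fraction, with percent):

explained: PC1 0.5493 (54.93%), PC2 0.3944 (39.44%), PC3 0.0563 (5.63%);  cumulative: 0.5493, 0.9437, 1


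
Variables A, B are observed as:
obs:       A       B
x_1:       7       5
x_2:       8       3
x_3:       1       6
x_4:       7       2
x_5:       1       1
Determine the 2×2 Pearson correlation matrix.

Step 1 — column means:
  mean(A) = (7 + 8 + 1 + 7 + 1) / 5 = 24/5 = 4.8
  mean(B) = (5 + 3 + 6 + 2 + 1) / 5 = 17/5 = 3.4

Step 2 — sample variances and covariances s[i,j] = (1/(n-1)) · Σ_k (x_{k,i} - mean_i) · (x_{k,j} - mean_j), with n-1 = 4:
  s[A,A] = ((2.2)·(2.2) + (3.2)·(3.2) + (-3.8)·(-3.8) + (2.2)·(2.2) + (-3.8)·(-3.8)) / 4 = 48.8/4 = 12.2
  s[A,B] = ((2.2)·(1.6) + (3.2)·(-0.4) + (-3.8)·(2.6) + (2.2)·(-1.4) + (-3.8)·(-2.4)) / 4 = -1.6/4 = -0.4
  s[B,B] = ((1.6)·(1.6) + (-0.4)·(-0.4) + (2.6)·(2.6) + (-1.4)·(-1.4) + (-2.4)·(-2.4)) / 4 = 17.2/4 = 4.3
  Sample standard deviations s_i = √(s[i,i]):
  s(A) = √(12.2) = 3.4928
  s(B) = √(4.3) = 2.0736

Step 3 — r_{ij} = s_{ij} / (s_i · s_j):
  r[A,A] = 1 (diagonal).
  r[A,B] = -0.4 / (3.4928 · 2.0736) = -0.4 / 7.2429 = -0.0552
  r[B,B] = 1 (diagonal).

R is symmetric with unit diagonal. Assembling:

R = [[1, -0.0552],
 [-0.0552, 1]]


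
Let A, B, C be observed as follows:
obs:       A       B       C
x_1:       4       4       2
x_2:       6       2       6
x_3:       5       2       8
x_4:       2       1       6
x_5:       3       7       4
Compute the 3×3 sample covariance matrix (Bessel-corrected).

Step 1 — column means:
  mean(A) = (4 + 6 + 5 + 2 + 3) / 5 = 20/5 = 4
  mean(B) = (4 + 2 + 2 + 1 + 7) / 5 = 16/5 = 3.2
  mean(C) = (2 + 6 + 8 + 6 + 4) / 5 = 26/5 = 5.2

Step 2 — sample covariance S[i,j] = (1/(n-1)) · Σ_k (x_{k,i} - mean_i) · (x_{k,j} - mean_j), with n-1 = 4.
  S[A,A] = ((0)·(0) + (2)·(2) + (1)·(1) + (-2)·(-2) + (-1)·(-1)) / 4 = 10/4 = 2.5
  S[A,B] = ((0)·(0.8) + (2)·(-1.2) + (1)·(-1.2) + (-2)·(-2.2) + (-1)·(3.8)) / 4 = -3/4 = -0.75
  S[A,C] = ((0)·(-3.2) + (2)·(0.8) + (1)·(2.8) + (-2)·(0.8) + (-1)·(-1.2)) / 4 = 4/4 = 1
  S[B,B] = ((0.8)·(0.8) + (-1.2)·(-1.2) + (-1.2)·(-1.2) + (-2.2)·(-2.2) + (3.8)·(3.8)) / 4 = 22.8/4 = 5.7
  S[B,C] = ((0.8)·(-3.2) + (-1.2)·(0.8) + (-1.2)·(2.8) + (-2.2)·(0.8) + (3.8)·(-1.2)) / 4 = -13.2/4 = -3.3
  S[C,C] = ((-3.2)·(-3.2) + (0.8)·(0.8) + (2.8)·(2.8) + (0.8)·(0.8) + (-1.2)·(-1.2)) / 4 = 20.8/4 = 5.2

S is symmetric (S[j,i] = S[i,j]). Assembling:

S = [[2.5, -0.75, 1],
 [-0.75, 5.7, -3.3],
 [1, -3.3, 5.2]]


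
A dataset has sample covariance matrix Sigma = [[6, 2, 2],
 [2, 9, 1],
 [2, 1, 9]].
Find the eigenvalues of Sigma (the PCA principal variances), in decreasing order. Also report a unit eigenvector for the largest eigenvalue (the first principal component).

Step 1 — characteristic polynomial p(λ) = det(λI - Sigma) = λ³ - tr·λ² + c_1·λ - det, where tr = trace, c_1 = sum of the principal 2×2 minors, det = det(Sigma):
  tr = 6 + 9 + 9 = 24,
  c_1 = (6·9 - (2)²) + (6·9 - (2)²) + (9·9 - (1)²) = 50 + 50 + 80 = 180,
  det = 6·(9·9 - (1)²) - (2)·((2)·9 - (1)·(2)) + (2)·((2)·(1) - 9·(2)) = 6·(80) - (2)·(16) + (2)·(-16) = 416.
  So p(λ) = λ³ - 24λ² + 180λ - 416.
Step 2 — look for an integer root (rational root theorem: any rational root is an integer divisor of 416). Testing λ = 8:
  p(8) = 512 - 1536 + 1440 - 416 = 0  ✓
  Dividing out (λ - 8): p(λ) = (λ - 8)(λ² - 16λ + 52).
Step 3 — remaining eigenvalues from the quadratic λ² - 16λ + 52 = 0:
  Δ = 16² - 4·52 = 256 - 208 = 48,  λ = (16 ± √48)/2 = (16 ± 6.9282)/2 ≈ 11.4641 or 4.5359.
  Sorted: λ_1 = 11.4641,  λ_2 = 8,  λ_3 = 4.5359  (check: sum = 24 = tr ✓).

Step 4 — unit eigenvector for λ_1 ≈ 11.4641: v spans the null space of (Sigma - λ_1 I), whose rows are
  r_1 = (-5.4641, 2, 2),  r_2 = (2, -2.4641, 1),  r_3 = (2, 1, -2.4641).
  v is orthogonal to every row, so take v ∝ r_1 × r_2 = ((2)·(1) - (2)·(-2.4641), (2)·(2) - (-5.4641)·(1), (-5.4641)·(-2.4641) - (2)·(2)) ≈ (6.9282, 9.4641, 9.4641).
  Let u = (6.9282, 9.4641, 9.4641).
  ||u|| = √((6.9282)² + (9.4641)² + (9.4641)²) = √(227.1384) ≈ 15.0711,  v_1 = u/||u|| ≈ (0.4597, 0.628, 0.628) (||v_1|| = 1).

λ_1 = 11.4641,  λ_2 = 8,  λ_3 = 4.5359;  v_1 ≈ (0.4597, 0.628, 0.628)


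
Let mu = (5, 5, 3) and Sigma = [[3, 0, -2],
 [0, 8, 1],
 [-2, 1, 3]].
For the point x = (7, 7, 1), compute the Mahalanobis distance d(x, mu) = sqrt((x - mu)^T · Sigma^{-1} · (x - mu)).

Step 1 — centre the observation: (x - mu) = (2, 2, -2).

Step 2 — invert Sigma (cofactor / det for 3×3, or solve directly):
  Sigma^{-1} = [[0.6216, -0.0541, 0.4324],
 [-0.0541, 0.1351, -0.0811],
 [0.4324, -0.0811, 0.6486]].

Step 3 — form the quadratic (x - mu)^T · Sigma^{-1} · (x - mu):
  Sigma^{-1} · (x - mu) = (0.2703, 0.3243, -0.5946).
  (x - mu)^T · [Sigma^{-1} · (x - mu)] = (2)·(0.2703) + (2)·(0.3243) + (-2)·(-0.5946) = 2.3784.

Step 4 — take square root: d = √(2.3784) ≈ 1.5422.

d(x, mu) = √(2.3784) ≈ 1.5422


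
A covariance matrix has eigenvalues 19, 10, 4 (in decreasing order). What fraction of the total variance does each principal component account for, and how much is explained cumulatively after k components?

Step 1 — total variance = trace(Sigma) = Σ λ_i = 19 + 10 + 4 = 33.

Step 2 — fraction explained by component i = λ_i / Σ λ:
  PC1: 19/33 = 0.5758
  PC2: 10/33 = 0.303
  PC3: 4/33 = 0.1212

Step 3 — cumulative fraction after k components = (λ_1 + ... + λ_k) / Σ λ:
  k = 1: 19/33 = 0.5758
  k = 2: (19 + 10)/33 = 29/33 = 0.8788
  k = 3: (19 + 10 + 4)/33 = 33/33 = 1

Summary (fraction, with percent):

explained: PC1 0.5758 (57.58%), PC2 0.303 (30.3%), PC3 0.1212 (12.12%);  cumulative: 0.5758, 0.8788, 1


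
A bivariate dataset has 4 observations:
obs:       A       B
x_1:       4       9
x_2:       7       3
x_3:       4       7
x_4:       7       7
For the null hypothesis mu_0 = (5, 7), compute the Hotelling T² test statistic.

Step 1 — sample mean vector:
  mean(A) = (4 + 7 + 4 + 7) / 4 = 22/4 = 5.5
  mean(B) = (9 + 3 + 7 + 7) / 4 = 26/4 = 6.5
  x̄ = (5.5, 6.5),  deviation x̄ - mu_0 = (5.5, 6.5) - (5, 7) = (0.5, -0.5).

Step 2 — sample covariance matrix, S[i,j] = (1/(n-1)) · Σ_k (x_{k,i} - mean_i) · (x_{k,j} - mean_j), divisor n-1 = 3:
  S[A,A] = ((-1.5)·(-1.5) + (1.5)·(1.5) + (-1.5)·(-1.5) + (1.5)·(1.5)) / 3 = 9/3 = 3
  S[A,B] = ((-1.5)·(2.5) + (1.5)·(-3.5) + (-1.5)·(0.5) + (1.5)·(0.5)) / 3 = -9/3 = -3
  S[B,B] = ((2.5)·(2.5) + (-3.5)·(-3.5) + (0.5)·(0.5) + (0.5)·(0.5)) / 3 = 19/3 = 6.3333
  S = [[3, -3],
 [-3, 6.3333]].

Step 3 — invert S. det(S) = 3·6.3333 - (-3)² = 10.
  S^{-1} = (1/det) · [[d, -b], [-b, a]] = [[0.6333, 0.3],
 [0.3, 0.3]].

Step 4 — quadratic form (x̄ - mu_0)^T · S^{-1} · (x̄ - mu_0):
  S^{-1} · (x̄ - mu_0) = (0.1667, 0),
  (x̄ - mu_0)^T · [...] = (0.5)·(0.1667) + (-0.5)·(0) = 0.0833.

Step 5 — scale by n: T² = 4 · 0.0833 = 0.3333.

T² ≈ 0.3333


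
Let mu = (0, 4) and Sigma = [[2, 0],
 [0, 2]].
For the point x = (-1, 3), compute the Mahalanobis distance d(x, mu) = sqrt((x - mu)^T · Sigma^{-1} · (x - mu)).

Step 1 — centre the observation: (x - mu) = (-1, -1).

Step 2 — invert Sigma. det(Sigma) = 2·2 - (0)² = 4.
  Sigma^{-1} = (1/det) · [[d, -b], [-b, a]] = [[0.5, 0],
 [0, 0.5]].

Step 3 — form the quadratic (x - mu)^T · Sigma^{-1} · (x - mu):
  Sigma^{-1} · (x - mu) = (-0.5, -0.5).
  (x - mu)^T · [Sigma^{-1} · (x - mu)] = (-1)·(-0.5) + (-1)·(-0.5) = 1.

Step 4 — take square root: d = √(1) ≈ 1.

d(x, mu) = √(1) ≈ 1


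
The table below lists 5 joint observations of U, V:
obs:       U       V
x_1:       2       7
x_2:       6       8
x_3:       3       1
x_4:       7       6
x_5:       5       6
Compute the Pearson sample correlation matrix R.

Step 1 — column means:
  mean(U) = (2 + 6 + 3 + 7 + 5) / 5 = 23/5 = 4.6
  mean(V) = (7 + 8 + 1 + 6 + 6) / 5 = 28/5 = 5.6

Step 2 — sample variances and covariances s[i,j] = (1/(n-1)) · Σ_k (x_{k,i} - mean_i) · (x_{k,j} - mean_j), with n-1 = 4:
  s[U,U] = ((-2.6)·(-2.6) + (1.4)·(1.4) + (-1.6)·(-1.6) + (2.4)·(2.4) + (0.4)·(0.4)) / 4 = 17.2/4 = 4.3
  s[U,V] = ((-2.6)·(1.4) + (1.4)·(2.4) + (-1.6)·(-4.6) + (2.4)·(0.4) + (0.4)·(0.4)) / 4 = 8.2/4 = 2.05
  s[V,V] = ((1.4)·(1.4) + (2.4)·(2.4) + (-4.6)·(-4.6) + (0.4)·(0.4) + (0.4)·(0.4)) / 4 = 29.2/4 = 7.3
  Sample standard deviations s_i = √(s[i,i]):
  s(U) = √(4.3) = 2.0736
  s(V) = √(7.3) = 2.7019

Step 3 — r_{ij} = s_{ij} / (s_i · s_j):
  r[U,U] = 1 (diagonal).
  r[U,V] = 2.05 / (2.0736 · 2.7019) = 2.05 / 5.6027 = 0.3659
  r[V,V] = 1 (diagonal).

R is symmetric with unit diagonal. Assembling:

R = [[1, 0.3659],
 [0.3659, 1]]


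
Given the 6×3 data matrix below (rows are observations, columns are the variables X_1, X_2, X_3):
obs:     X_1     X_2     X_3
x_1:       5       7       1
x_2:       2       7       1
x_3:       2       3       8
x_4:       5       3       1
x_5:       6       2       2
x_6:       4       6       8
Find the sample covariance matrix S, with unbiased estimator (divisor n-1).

Step 1 — column means:
  mean(X_1) = (5 + 2 + 2 + 5 + 6 + 4) / 6 = 24/6 = 4
  mean(X_2) = (7 + 7 + 3 + 3 + 2 + 6) / 6 = 28/6 = 4.6667
  mean(X_3) = (1 + 1 + 8 + 1 + 2 + 8) / 6 = 21/6 = 3.5

Step 2 — sample covariance S[i,j] = (1/(n-1)) · Σ_k (x_{k,i} - mean_i) · (x_{k,j} - mean_j), with n-1 = 5.
  S[X_1,X_1] = ((1)·(1) + (-2)·(-2) + (-2)·(-2) + (1)·(1) + (2)·(2) + (0)·(0)) / 5 = 14/5 = 2.8
  S[X_1,X_2] = ((1)·(2.3333) + (-2)·(2.3333) + (-2)·(-1.6667) + (1)·(-1.6667) + (2)·(-2.6667) + (0)·(1.3333)) / 5 = -6/5 = -1.2
  S[X_1,X_3] = ((1)·(-2.5) + (-2)·(-2.5) + (-2)·(4.5) + (1)·(-2.5) + (2)·(-1.5) + (0)·(4.5)) / 5 = -12/5 = -2.4
  S[X_2,X_2] = ((2.3333)·(2.3333) + (2.3333)·(2.3333) + (-1.6667)·(-1.6667) + (-1.6667)·(-1.6667) + (-2.6667)·(-2.6667) + (1.3333)·(1.3333)) / 5 = 25.3333/5 = 5.0667
  S[X_2,X_3] = ((2.3333)·(-2.5) + (2.3333)·(-2.5) + (-1.6667)·(4.5) + (-1.6667)·(-2.5) + (-2.6667)·(-1.5) + (1.3333)·(4.5)) / 5 = -5/5 = -1
  S[X_3,X_3] = ((-2.5)·(-2.5) + (-2.5)·(-2.5) + (4.5)·(4.5) + (-2.5)·(-2.5) + (-1.5)·(-1.5) + (4.5)·(4.5)) / 5 = 61.5/5 = 12.3

S is symmetric (S[j,i] = S[i,j]). Assembling:

S = [[2.8, -1.2, -2.4],
 [-1.2, 5.0667, -1],
 [-2.4, -1, 12.3]]


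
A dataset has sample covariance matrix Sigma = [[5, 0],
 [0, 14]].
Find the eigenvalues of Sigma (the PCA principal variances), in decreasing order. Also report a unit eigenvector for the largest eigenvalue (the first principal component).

Step 1 — characteristic polynomial of 2×2 Sigma:
  det(Sigma - λI) = λ² - trace · λ + det = 0.
  trace = 5 + 14 = 19, det = 5·14 - (0)² = 70.
Step 2 — discriminant:
  Δ = trace² - 4·det = 361 - 280 = 81.
Step 3 — eigenvalues:
  λ = (trace ± √Δ)/2 = (19 ± 9)/2,
  λ_1 = 14,  λ_2 = 5.

Step 4 — unit eigenvector for λ_1: Sigma is diagonal, so its eigenvectors are the coordinate axes. λ_1 = 14 is the diagonal entry on the second coordinate axis, hence
  v_1 = (0, 1) (||v_1|| = 1).

λ_1 = 14,  λ_2 = 5;  v_1 ≈ (0, 1)


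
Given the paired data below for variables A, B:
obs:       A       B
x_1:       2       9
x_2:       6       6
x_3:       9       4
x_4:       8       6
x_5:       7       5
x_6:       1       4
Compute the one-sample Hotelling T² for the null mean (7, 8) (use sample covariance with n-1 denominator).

Step 1 — sample mean vector:
  mean(A) = (2 + 6 + 9 + 8 + 7 + 1) / 6 = 33/6 = 5.5
  mean(B) = (9 + 6 + 4 + 6 + 5 + 4) / 6 = 34/6 = 5.6667
  x̄ = (5.5, 5.6667),  deviation x̄ - mu_0 = (5.5, 5.6667) - (7, 8) = (-1.5, -2.3333).

Step 2 — sample covariance matrix, S[i,j] = (1/(n-1)) · Σ_k (x_{k,i} - mean_i) · (x_{k,j} - mean_j), divisor n-1 = 5:
  S[A,A] = ((-3.5)·(-3.5) + (0.5)·(0.5) + (3.5)·(3.5) + (2.5)·(2.5) + (1.5)·(1.5) + (-4.5)·(-4.5)) / 5 = 53.5/5 = 10.7
  S[A,B] = ((-3.5)·(3.3333) + (0.5)·(0.3333) + (3.5)·(-1.6667) + (2.5)·(0.3333) + (1.5)·(-0.6667) + (-4.5)·(-1.6667)) / 5 = -10/5 = -2
  S[B,B] = ((3.3333)·(3.3333) + (0.3333)·(0.3333) + (-1.6667)·(-1.6667) + (0.3333)·(0.3333) + (-0.6667)·(-0.6667) + (-1.6667)·(-1.6667)) / 5 = 17.3333/5 = 3.4667
  S = [[10.7, -2],
 [-2, 3.4667]].

Step 3 — invert S. det(S) = 10.7·3.4667 - (-2)² = 33.0933.
  S^{-1} = (1/det) · [[d, -b], [-b, a]] = [[0.1048, 0.0604],
 [0.0604, 0.3233]].

Step 4 — quadratic form (x̄ - mu_0)^T · S^{-1} · (x̄ - mu_0):
  S^{-1} · (x̄ - mu_0) = (-0.2981, -0.8451),
  (x̄ - mu_0)^T · [...] = (-1.5)·(-0.2981) + (-2.3333)·(-0.8451) = 2.4191.

Step 5 — scale by n: T² = 6 · 2.4191 = 14.5145.

T² ≈ 14.5145


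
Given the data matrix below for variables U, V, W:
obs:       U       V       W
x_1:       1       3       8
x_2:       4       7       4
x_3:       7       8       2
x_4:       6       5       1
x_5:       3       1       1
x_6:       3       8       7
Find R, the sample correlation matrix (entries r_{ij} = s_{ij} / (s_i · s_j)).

Step 1 — column means:
  mean(U) = (1 + 4 + 7 + 6 + 3 + 3) / 6 = 24/6 = 4
  mean(V) = (3 + 7 + 8 + 5 + 1 + 8) / 6 = 32/6 = 5.3333
  mean(W) = (8 + 4 + 2 + 1 + 1 + 7) / 6 = 23/6 = 3.8333

Step 2 — sample variances and covariances s[i,j] = (1/(n-1)) · Σ_k (x_{k,i} - mean_i) · (x_{k,j} - mean_j), with n-1 = 5:
  s[U,U] = ((-3)·(-3) + (0)·(0) + (3)·(3) + (2)·(2) + (-1)·(-1) + (-1)·(-1)) / 5 = 24/5 = 4.8
  s[U,V] = ((-3)·(-2.3333) + (0)·(1.6667) + (3)·(2.6667) + (2)·(-0.3333) + (-1)·(-4.3333) + (-1)·(2.6667)) / 5 = 16/5 = 3.2
  s[U,W] = ((-3)·(4.1667) + (0)·(0.1667) + (3)·(-1.8333) + (2)·(-2.8333) + (-1)·(-2.8333) + (-1)·(3.1667)) / 5 = -24/5 = -4.8
  s[V,V] = ((-2.3333)·(-2.3333) + (1.6667)·(1.6667) + (2.6667)·(2.6667) + (-0.3333)·(-0.3333) + (-4.3333)·(-4.3333) + (2.6667)·(2.6667)) / 5 = 41.3333/5 = 8.2667
  s[V,W] = ((-2.3333)·(4.1667) + (1.6667)·(0.1667) + (2.6667)·(-1.8333) + (-0.3333)·(-2.8333) + (-4.3333)·(-2.8333) + (2.6667)·(3.1667)) / 5 = 7.3333/5 = 1.4667
  s[W,W] = ((4.1667)·(4.1667) + (0.1667)·(0.1667) + (-1.8333)·(-1.8333) + (-2.8333)·(-2.8333) + (-2.8333)·(-2.8333) + (3.1667)·(3.1667)) / 5 = 46.8333/5 = 9.3667
  Sample standard deviations s_i = √(s[i,i]):
  s(U) = √(4.8) = 2.1909
  s(V) = √(8.2667) = 2.8752
  s(W) = √(9.3667) = 3.0605

Step 3 — r_{ij} = s_{ij} / (s_i · s_j):
  r[U,U] = 1 (diagonal).
  r[U,V] = 3.2 / (2.1909 · 2.8752) = 3.2 / 6.2992 = 0.508
  r[U,W] = -4.8 / (2.1909 · 3.0605) = -4.8 / 6.7052 = -0.7159
  r[V,V] = 1 (diagonal).
  r[V,W] = 1.4667 / (2.8752 · 3.0605) = 1.4667 / 8.7995 = 0.1667
  r[W,W] = 1 (diagonal).

R is symmetric with unit diagonal. Assembling:

R = [[1, 0.508, -0.7159],
 [0.508, 1, 0.1667],
 [-0.7159, 0.1667, 1]]
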